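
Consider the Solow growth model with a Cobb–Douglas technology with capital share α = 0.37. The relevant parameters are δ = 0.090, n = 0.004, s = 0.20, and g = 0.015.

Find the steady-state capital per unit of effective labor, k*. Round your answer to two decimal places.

At the steady state, Δk = 0, so s·k^α = (n + g + δ)·k.
Rearranging, k^(1−α) = s / (n + g + δ).
k^0.63 = 0.20 / (0.004 + 0.015 + 0.090) = 0.20 / 0.109 = 1.8349
k* = 1.8349^(1/0.63) ≈ 2.6208

k* = 2.62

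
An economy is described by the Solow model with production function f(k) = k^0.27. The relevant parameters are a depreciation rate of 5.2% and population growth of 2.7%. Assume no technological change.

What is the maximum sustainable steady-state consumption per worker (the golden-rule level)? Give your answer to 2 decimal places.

At the golden rule, f'(k) = n + δ, so α·k^(α−1) = n + δ and k_gold = (α/(n + δ))^(1/(1−α)).
k_gold = (0.27/0.079)^(1/0.73) = 3.4177^1.3699 ≈ 5.3847
c_gold = f(k_gold) − (n + δ)·k_gold = 1.5755 − 0.079×5.3847 ≈ 1.1501

c_gold ≈ 1.15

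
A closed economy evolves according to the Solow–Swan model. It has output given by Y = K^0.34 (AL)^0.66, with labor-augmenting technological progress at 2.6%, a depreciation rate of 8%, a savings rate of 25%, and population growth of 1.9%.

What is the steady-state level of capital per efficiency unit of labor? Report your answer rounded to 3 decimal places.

k* ≈ 2.858

At the steady state, Δk = 0, so s·k^α = (n + g + δ)·k.
Rearranging, k^(1−α) = s / (n + g + δ).
k^0.66 = 0.25 / (0.019 + 0.026 + 0.080) = 0.25 / 0.125 = 2.0000
k* = 2.0000^(1/0.66) ≈ 2.8583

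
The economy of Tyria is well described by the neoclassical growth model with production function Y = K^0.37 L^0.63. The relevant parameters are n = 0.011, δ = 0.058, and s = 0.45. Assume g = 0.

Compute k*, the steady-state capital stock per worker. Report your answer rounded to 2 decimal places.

k* ≈ 19.62

At the steady state, Δk = 0, so s·k^α = (n + δ)·k.
Dividing both sides by k: k^(1−α) = s / (n + δ).
k^0.63 = 0.45 / (0.011 + 0.058) = 0.45 / 0.069 = 6.5217
k* = 6.5217^(1/0.63) ≈ 19.6172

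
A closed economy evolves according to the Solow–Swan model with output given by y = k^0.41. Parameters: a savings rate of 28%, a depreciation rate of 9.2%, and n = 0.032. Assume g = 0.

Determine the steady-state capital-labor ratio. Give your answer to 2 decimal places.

k* = 3.98

In steady state, investment equals break-even investment: s·k^α = (n + δ)·k.
Dividing both sides by k: k^(1−α) = s / (n + δ).
k^0.59 = 0.28 / (0.032 + 0.092) = 0.28 / 0.124 = 2.2581
k* = 2.2581^(1/0.59) ≈ 3.9771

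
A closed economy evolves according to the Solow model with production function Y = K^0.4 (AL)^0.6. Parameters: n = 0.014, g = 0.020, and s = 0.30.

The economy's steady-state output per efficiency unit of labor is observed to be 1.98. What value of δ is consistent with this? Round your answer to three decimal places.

In steady state, investment equals break-even investment: s·k^α = (n + g + δ)·k.
Since y* = [s/(n + g + δ)]^(α/(1−α)), we have s/(n + g + δ) = (y*)^((1−α)/α) = 1.98^1.5 = 2.7861.
Therefore n + g + δ = s / 2.7861 = 0.30 / 2.7861 = 0.1077, so δ = 0.1077 − 0.034 = 0.0737.

δ ≈ 0.074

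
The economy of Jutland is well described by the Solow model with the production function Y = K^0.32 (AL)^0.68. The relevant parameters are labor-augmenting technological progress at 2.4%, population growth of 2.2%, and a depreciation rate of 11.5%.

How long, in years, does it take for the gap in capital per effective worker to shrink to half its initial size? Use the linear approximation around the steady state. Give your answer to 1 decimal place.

Near the steady state the convergence rate is λ = (1 − α)(n + g + δ).
λ = (1 − 0.32) × 0.161 = 0.68 × 0.161 = 0.10948
Half-life = ln 2 / λ = 0.6931 / 0.10948 ≈ 6.33 years

t_½ ≈ 6.3 years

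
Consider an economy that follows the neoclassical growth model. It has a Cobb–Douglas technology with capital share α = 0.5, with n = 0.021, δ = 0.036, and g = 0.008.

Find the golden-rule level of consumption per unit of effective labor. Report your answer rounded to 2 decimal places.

At the golden rule, f'(k) = n + g + δ, so α·k^(α−1) = n + g + δ and k_gold = (α/(n + g + δ))^(1/(1−α)).
k_gold = (0.5/0.065)^(1/0.5) = 7.6923^2 ≈ 59.1715
c_gold = f(k_gold) − (n + g + δ)·k_gold = 7.6923 − 0.065×59.1715 ≈ 3.8462

c_gold ≈ 3.85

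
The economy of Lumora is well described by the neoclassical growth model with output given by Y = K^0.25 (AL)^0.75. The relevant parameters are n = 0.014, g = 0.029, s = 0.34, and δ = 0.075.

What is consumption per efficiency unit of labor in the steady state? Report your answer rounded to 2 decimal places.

At the steady state, Δk = 0, so s·k^α = (n + g + δ)·k.
Rearranging, k^(1−α) = s / (n + g + δ).
k^0.75 = 0.34 / (0.014 + 0.029 + 0.075) = 0.34 / 0.118 = 2.8814
k* = 2.8814^(1/0.75) ≈ 4.1002
y* = (k*)^α = 4.1002^0.25 ≈ 1.4230
c* = (1 − s)·y* = (1 − 0.34) × 1.4230 ≈ 0.9392

c* ≈ 0.94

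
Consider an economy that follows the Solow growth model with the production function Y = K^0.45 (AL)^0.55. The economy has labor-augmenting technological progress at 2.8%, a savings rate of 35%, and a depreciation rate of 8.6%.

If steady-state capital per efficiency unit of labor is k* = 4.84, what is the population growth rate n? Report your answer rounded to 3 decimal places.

In steady state, investment equals break-even investment: s·k^α = (n + g + δ)·k.
So s / (n + g + δ) = (k*)^(1−α) = 4.84^0.55 = 2.3805.
Therefore n + g + δ = s / 2.3805 = 0.35 / 2.3805 = 0.1470, so n = 0.1470 − 0.114 = 0.0330.

n ≈ 0.033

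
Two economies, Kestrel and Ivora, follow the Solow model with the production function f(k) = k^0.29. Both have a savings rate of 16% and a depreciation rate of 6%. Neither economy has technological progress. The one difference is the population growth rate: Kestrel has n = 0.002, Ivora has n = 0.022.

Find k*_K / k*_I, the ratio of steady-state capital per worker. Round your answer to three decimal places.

Steady-state k* = [s/(n + δ)]^(1/(1−α)), so the ratio is [ (s_K/(n + δ)_K) / (s_I/(n + δ)_I) ]^1.4085.
s_K/(n + δ)_K = 0.16/0.062 = 2.5806; s_I/(n + δ)_I = 0.16/0.082 = 1.9512.
Ratio = (2.5806/1.9512)^1.4085 = 1.3226^1.4085 ≈ 1.4826

ratio ≈ 1.483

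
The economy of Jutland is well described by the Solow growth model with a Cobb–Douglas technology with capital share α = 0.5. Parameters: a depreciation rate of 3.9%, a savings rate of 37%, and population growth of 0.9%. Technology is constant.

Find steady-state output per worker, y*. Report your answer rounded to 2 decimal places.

Steady state requires s·f(k) = (n + δ)·k, i.e. s·k^α = (n + δ)·k.
Dividing both sides by k: k^(1−α) = s / (n + δ).
k^0.5 = 0.37 / (0.009 + 0.039) = 0.37 / 0.048 = 7.7083
k* = 7.7083^(1/0.5) ≈ 59.4179
y* = (k*)^α = 59.4179^0.5 ≈ 7.7083

y* ≈ 7.71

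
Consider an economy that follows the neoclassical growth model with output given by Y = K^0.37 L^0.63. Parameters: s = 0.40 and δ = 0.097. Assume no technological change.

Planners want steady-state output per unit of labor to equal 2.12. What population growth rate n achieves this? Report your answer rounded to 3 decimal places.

Steady state requires s·f(k) = (n + δ)·k, i.e. s·k^α = (n + δ)·k.
Since y* = [s/(n + δ)]^(α/(1−α)), we have s/(n + δ) = (y*)^((1−α)/α) = 2.12^1.7027 = 3.5946.
Therefore n + δ = s / 3.5946 = 0.40 / 3.5946 = 0.1113, so n = 0.1113 − 0.097 = 0.0143.

n ≈ 0.014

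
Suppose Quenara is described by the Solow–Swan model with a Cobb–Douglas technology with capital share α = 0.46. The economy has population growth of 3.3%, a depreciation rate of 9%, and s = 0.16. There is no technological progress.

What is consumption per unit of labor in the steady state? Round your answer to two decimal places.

In steady state, investment equals break-even investment: s·k^α = (n + δ)·k.
Dividing both sides by k: k^(1−α) = s / (n + δ).
k^0.54 = 0.16 / (0.033 + 0.090) = 0.16 / 0.123 = 1.3008
k* = 1.3008^(1/0.54) ≈ 1.6274
y* = (k*)^α = 1.6274^0.46 ≈ 1.2511
c* = (1 − s)·y* = (1 − 0.16) × 1.2511 ≈ 1.0509

c* = 1.05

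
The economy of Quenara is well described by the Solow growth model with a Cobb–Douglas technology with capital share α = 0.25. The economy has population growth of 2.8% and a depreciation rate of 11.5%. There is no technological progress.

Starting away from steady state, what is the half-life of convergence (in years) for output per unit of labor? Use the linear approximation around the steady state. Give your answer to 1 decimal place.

t_½ ≈ 6.5 years

Near the steady state the convergence rate is λ = (1 − α)(n + δ).
λ = (1 − 0.25) × 0.143 = 0.75 × 0.143 = 0.10725
Half-life = ln 2 / λ = 0.6931 / 0.10725 ≈ 6.46 years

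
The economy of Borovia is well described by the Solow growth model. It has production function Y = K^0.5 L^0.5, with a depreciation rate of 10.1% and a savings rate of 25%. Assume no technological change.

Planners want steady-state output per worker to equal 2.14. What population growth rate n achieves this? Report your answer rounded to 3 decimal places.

n ≈ 0.016

In steady state, investment equals break-even investment: s·k^α = (n + δ)·k.
Since y* = [s/(n + δ)]^(α/(1−α)), we have s/(n + δ) = (y*)^((1−α)/α) = 2.14^1 = 2.1400.
Therefore n + δ = s / 2.1400 = 0.25 / 2.1400 = 0.1168, so n = 0.1168 − 0.101 = 0.0158.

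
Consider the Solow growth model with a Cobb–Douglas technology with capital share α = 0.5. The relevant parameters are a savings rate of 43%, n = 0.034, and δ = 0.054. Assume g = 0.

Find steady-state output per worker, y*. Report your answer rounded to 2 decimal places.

In steady state, investment equals break-even investment: s·k^α = (n + δ)·k.
Rearranging, k^(1−α) = s / (n + δ).
k^0.5 = 0.43 / (0.034 + 0.054) = 0.43 / 0.088 = 4.8864
k* = 4.8864^(1/0.5) ≈ 23.8769
y* = (k*)^α = 23.8769^0.5 ≈ 4.8864

y* = 4.89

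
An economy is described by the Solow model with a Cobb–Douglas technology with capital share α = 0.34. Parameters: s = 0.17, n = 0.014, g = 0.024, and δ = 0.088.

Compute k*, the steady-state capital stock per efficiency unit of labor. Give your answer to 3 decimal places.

k* = 1.574

In steady state, investment equals break-even investment: s·k^α = (n + g + δ)·k.
Dividing both sides by k: k^(1−α) = s / (n + g + δ).
k^0.66 = 0.17 / (0.014 + 0.024 + 0.088) = 0.17 / 0.126 = 1.3492
k* = 1.3492^(1/0.66) ≈ 1.5743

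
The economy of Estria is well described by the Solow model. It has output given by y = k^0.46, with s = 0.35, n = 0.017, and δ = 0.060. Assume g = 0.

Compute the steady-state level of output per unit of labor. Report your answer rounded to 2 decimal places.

y* = 3.63

Steady state requires s·f(k) = (n + δ)·k, i.e. s·k^α = (n + δ)·k.
Dividing both sides by k: k^(1−α) = s / (n + δ).
k^0.54 = 0.35 / (0.017 + 0.060) = 0.35 / 0.077 = 4.5455
k* = 4.5455^(1/0.54) ≈ 16.5099
y* = (k*)^α = 16.5099^0.46 ≈ 3.6321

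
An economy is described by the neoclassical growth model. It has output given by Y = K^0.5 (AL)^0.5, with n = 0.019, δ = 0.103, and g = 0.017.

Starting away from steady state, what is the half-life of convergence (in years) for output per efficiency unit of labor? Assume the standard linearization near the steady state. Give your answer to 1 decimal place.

half-life ≈ 10.0 years

Near the steady state the convergence rate is λ = (1 − α)(n + g + δ).
λ = (1 − 0.5) × 0.139 = 0.5 × 0.139 = 0.0695
Half-life = ln 2 / λ = 0.6931 / 0.0695 ≈ 9.97 years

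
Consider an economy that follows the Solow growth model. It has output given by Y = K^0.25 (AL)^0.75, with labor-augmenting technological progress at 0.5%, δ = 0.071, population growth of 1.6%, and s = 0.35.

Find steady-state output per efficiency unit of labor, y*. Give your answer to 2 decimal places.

At the steady state, Δk = 0, so s·k^α = (n + g + δ)·k.
Dividing both sides by k: k^(1−α) = s / (n + g + δ).
k^0.75 = 0.35 / (0.016 + 0.005 + 0.071) = 0.35 / 0.092 = 3.8043
k* = 3.8043^(1/0.75) ≈ 5.9388
y* = (k*)^α = 5.9388^0.25 ≈ 1.5611

y* ≈ 1.56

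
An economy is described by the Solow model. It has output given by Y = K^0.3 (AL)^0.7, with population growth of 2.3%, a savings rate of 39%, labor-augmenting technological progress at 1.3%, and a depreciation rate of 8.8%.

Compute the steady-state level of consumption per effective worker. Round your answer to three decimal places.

c* = 0.997

At the steady state, Δk = 0, so s·k^α = (n + g + δ)·k.
Dividing both sides by k: k^(1−α) = s / (n + g + δ).
k^0.7 = 0.39 / (0.023 + 0.013 + 0.088) = 0.39 / 0.124 = 3.1452
k* = 3.1452^(1/0.7) ≈ 5.1396
y* = (k*)^α = 5.1396^0.3 ≈ 1.6341
c* = (1 − s)·y* = (1 − 0.39) × 1.6341 ≈ 0.9968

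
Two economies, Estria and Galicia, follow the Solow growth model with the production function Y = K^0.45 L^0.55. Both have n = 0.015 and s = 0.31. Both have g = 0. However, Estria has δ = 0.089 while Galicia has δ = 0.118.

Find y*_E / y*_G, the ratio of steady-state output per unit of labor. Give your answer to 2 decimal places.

y*_E / y*_G ≈ 1.22

Steady-state y* = [s/(n + δ)]^(α/(1−α)), so the ratio is [ (s_E/(n + δ)_E) / (s_G/(n + δ)_G) ]^0.8182.
s_E/(n + δ)_E = 0.31/0.104 = 2.9808; s_G/(n + δ)_G = 0.31/0.133 = 2.3308.
Ratio = (2.9808/2.3308)^0.8182 = 1.2789^0.8182 ≈ 1.2230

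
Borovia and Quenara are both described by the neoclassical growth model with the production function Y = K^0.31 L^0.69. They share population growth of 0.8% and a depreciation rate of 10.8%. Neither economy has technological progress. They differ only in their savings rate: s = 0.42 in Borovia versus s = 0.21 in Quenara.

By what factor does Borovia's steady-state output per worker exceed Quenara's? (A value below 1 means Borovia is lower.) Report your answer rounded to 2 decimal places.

y*_B / y*_Q ≈ 1.37

Steady-state y* = [s/(n + δ)]^(α/(1−α)), so the ratio is [ (s_B/(n + δ)_B) / (s_Q/(n + δ)_Q) ]^0.4493.
s_B/(n + δ)_B = 0.42/0.116 = 3.6207; s_Q/(n + δ)_Q = 0.21/0.116 = 1.8103.
Ratio = (3.6207/1.8103)^0.4493 = 2.0001^0.4493 ≈ 1.3654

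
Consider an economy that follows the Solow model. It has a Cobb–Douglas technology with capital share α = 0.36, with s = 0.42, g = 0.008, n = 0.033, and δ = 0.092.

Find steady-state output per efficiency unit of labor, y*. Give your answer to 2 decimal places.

In steady state, investment equals break-even investment: s·k^α = (n + g + δ)·k.
Rearranging, k^(1−α) = s / (n + g + δ).
k^0.64 = 0.42 / (0.033 + 0.008 + 0.092) = 0.42 / 0.133 = 3.1579
k* = 3.1579^(1/0.64) ≈ 6.0299
y* = (k*)^α = 6.0299^0.36 ≈ 1.9095

y* = 1.91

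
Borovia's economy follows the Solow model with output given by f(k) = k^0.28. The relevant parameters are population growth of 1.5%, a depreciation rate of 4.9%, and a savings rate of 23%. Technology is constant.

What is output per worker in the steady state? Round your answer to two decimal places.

Steady state requires s·f(k) = (n + δ)·k, i.e. s·k^α = (n + δ)·k.
Rearranging, k^(1−α) = s / (n + δ).
k^0.72 = 0.23 / (0.015 + 0.049) = 0.23 / 0.064 = 3.5938
k* = 3.5938^(1/0.72) ≈ 5.9102
y* = (k*)^α = 5.9102^0.28 ≈ 1.6446

y* ≈ 1.64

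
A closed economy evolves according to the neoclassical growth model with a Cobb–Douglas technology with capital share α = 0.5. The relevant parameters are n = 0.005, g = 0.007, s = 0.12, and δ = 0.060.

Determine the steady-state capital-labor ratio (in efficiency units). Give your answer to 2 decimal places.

k* ≈ 2.78

In steady state, investment equals break-even investment: s·k^α = (n + g + δ)·k.
Rearranging, k^(1−α) = s / (n + g + δ).
k^0.5 = 0.12 / (0.005 + 0.007 + 0.060) = 0.12 / 0.072 = 1.6667
k* = 1.6667^(1/0.5) ≈ 2.7779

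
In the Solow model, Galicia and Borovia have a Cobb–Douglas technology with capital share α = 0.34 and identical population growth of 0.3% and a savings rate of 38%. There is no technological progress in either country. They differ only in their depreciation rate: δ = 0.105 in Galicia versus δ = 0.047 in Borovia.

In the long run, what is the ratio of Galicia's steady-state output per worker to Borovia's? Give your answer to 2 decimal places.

ratio ≈ 0.67

Steady-state y* = [s/(n + δ)]^(α/(1−α)), so the ratio is [ (s_G/(n + δ)_G) / (s_B/(n + δ)_B) ]^0.5152.
s_G/(n + δ)_G = 0.38/0.108 = 3.5185; s_B/(n + δ)_B = 0.38/0.050 = 7.6000.
Ratio = (3.5185/7.6000)^0.5152 = 0.4630^0.5152 ≈ 0.6725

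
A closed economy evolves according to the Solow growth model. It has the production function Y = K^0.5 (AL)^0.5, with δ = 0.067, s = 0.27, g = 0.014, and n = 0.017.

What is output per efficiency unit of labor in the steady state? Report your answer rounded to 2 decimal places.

y* = 2.76

At the steady state, Δk = 0, so s·k^α = (n + g + δ)·k.
Rearranging, k^(1−α) = s / (n + g + δ).
k^0.5 = 0.27 / (0.017 + 0.014 + 0.067) = 0.27 / 0.098 = 2.7551
k* = 2.7551^(1/0.5) ≈ 7.5906
y* = (k*)^α = 7.5906^0.5 ≈ 2.7551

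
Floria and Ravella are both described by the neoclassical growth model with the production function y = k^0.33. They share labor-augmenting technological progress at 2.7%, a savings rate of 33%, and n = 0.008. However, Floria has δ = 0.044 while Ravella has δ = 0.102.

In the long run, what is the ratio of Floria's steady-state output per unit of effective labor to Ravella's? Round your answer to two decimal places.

y*_F / y*_R ≈ 1.31

Steady-state y* = [s/(n + g + δ)]^(α/(1−α)), so the ratio is [ (s_F/(n + g + δ)_F) / (s_R/(n + g + δ)_R) ]^0.4925.
s_F/(n + g + δ)_F = 0.33/0.079 = 4.1772; s_R/(n + g + δ)_R = 0.33/0.137 = 2.4088.
Ratio = (4.1772/2.4088)^0.4925 = 1.7341^0.4925 ≈ 1.3114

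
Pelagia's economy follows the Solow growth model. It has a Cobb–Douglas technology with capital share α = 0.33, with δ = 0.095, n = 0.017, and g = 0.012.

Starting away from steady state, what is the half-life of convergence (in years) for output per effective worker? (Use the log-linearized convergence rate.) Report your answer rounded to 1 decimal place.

about 8.3 years

Near the steady state the convergence rate is λ = (1 − α)(n + g + δ).
λ = (1 − 0.33) × 0.124 = 0.67 × 0.124 = 0.08308
Half-life = ln 2 / λ = 0.6931 / 0.08308 ≈ 8.34 years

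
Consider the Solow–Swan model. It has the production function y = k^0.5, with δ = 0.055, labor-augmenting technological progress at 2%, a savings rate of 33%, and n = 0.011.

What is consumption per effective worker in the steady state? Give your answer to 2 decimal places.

c* ≈ 2.57

Steady state requires s·f(k) = (n + g + δ)·k, i.e. s·k^α = (n + g + δ)·k.
Rearranging, k^(1−α) = s / (n + g + δ).
k^0.5 = 0.33 / (0.011 + 0.020 + 0.055) = 0.33 / 0.086 = 3.8372
k* = 3.8372^(1/0.5) ≈ 14.7241
y* = (k*)^α = 14.7241^0.5 ≈ 3.8372
c* = (1 − s)·y* = (1 − 0.33) × 3.8372 ≈ 2.5709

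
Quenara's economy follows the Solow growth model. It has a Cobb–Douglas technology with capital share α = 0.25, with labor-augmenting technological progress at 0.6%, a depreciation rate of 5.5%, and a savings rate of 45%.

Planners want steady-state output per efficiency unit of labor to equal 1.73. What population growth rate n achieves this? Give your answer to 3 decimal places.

n ≈ 0.026

Steady state requires s·f(k) = (n + g + δ)·k, i.e. s·k^α = (n + g + δ)·k.
Since y* = [s/(n + g + δ)]^(α/(1−α)), we have s/(n + g + δ) = (y*)^((1−α)/α) = 1.73^3 = 5.1777.
Therefore n + g + δ = s / 5.1777 = 0.45 / 5.1777 = 0.0869, so n = 0.0869 − 0.061 = 0.0259.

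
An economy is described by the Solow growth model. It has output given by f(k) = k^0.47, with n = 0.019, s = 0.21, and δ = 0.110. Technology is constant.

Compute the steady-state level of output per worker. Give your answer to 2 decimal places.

Steady state requires s·f(k) = (n + δ)·k, i.e. s·k^α = (n + δ)·k.
Dividing both sides by k: k^(1−α) = s / (n + δ).
k^0.53 = 0.21 / (0.019 + 0.110) = 0.21 / 0.129 = 1.6279
k* = 1.6279^(1/0.53) ≈ 2.5078
y* = (k*)^α = 2.5078^0.47 ≈ 1.5405

y* = 1.54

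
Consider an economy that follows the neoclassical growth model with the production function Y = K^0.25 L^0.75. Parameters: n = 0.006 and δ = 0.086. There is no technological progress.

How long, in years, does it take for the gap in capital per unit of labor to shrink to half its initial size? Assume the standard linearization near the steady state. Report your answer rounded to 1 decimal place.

about 10.0 years

Near the steady state the convergence rate is λ = (1 − α)(n + δ).
λ = (1 − 0.25) × 0.092 = 0.75 × 0.092 = 0.0690
Half-life = ln 2 / λ = 0.6931 / 0.0690 ≈ 10.04 years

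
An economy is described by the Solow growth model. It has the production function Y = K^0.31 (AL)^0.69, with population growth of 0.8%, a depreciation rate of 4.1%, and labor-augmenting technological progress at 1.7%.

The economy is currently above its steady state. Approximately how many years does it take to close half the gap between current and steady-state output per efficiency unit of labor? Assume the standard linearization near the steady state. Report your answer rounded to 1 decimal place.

Near the steady state the convergence rate is λ = (1 − α)(n + g + δ).
λ = (1 − 0.31) × 0.066 = 0.69 × 0.066 = 0.04554
Half-life = ln 2 / λ = 0.6931 / 0.04554 ≈ 15.22 years

t_½ ≈ 15.2 years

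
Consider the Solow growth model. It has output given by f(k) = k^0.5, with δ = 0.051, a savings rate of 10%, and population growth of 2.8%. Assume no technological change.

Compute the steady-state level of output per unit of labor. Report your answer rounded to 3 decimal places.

In steady state, investment equals break-even investment: s·k^α = (n + δ)·k.
Rearranging, k^(1−α) = s / (n + δ).
k^0.5 = 0.10 / (0.028 + 0.051) = 0.10 / 0.079 = 1.2658
k* = 1.2658^(1/0.5) ≈ 1.6022
y* = (k*)^α = 1.6022^0.5 ≈ 1.2658

y* ≈ 1.266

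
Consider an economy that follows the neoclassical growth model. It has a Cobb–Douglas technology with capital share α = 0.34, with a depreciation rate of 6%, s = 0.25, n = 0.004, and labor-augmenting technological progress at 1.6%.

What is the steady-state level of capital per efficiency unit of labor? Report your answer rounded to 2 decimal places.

In steady state, investment equals break-even investment: s·k^α = (n + g + δ)·k.
Rearranging, k^(1−α) = s / (n + g + δ).
k^0.66 = 0.25 / (0.004 + 0.016 + 0.060) = 0.25 / 0.080 = 3.1250
k* = 3.1250^(1/0.66) ≈ 5.6205

k* ≈ 5.62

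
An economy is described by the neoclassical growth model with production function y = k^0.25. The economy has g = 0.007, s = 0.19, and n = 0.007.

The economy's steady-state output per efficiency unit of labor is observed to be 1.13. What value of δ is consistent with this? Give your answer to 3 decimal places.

In steady state, investment equals break-even investment: s·k^α = (n + g + δ)·k.
Since y* = [s/(n + g + δ)]^(α/(1−α)), we have s/(n + g + δ) = (y*)^((1−α)/α) = 1.13^3 = 1.4429.
Therefore n + g + δ = s / 1.4429 = 0.19 / 1.4429 = 0.1317, so δ = 0.1317 − 0.014 = 0.1177.

δ ≈ 0.118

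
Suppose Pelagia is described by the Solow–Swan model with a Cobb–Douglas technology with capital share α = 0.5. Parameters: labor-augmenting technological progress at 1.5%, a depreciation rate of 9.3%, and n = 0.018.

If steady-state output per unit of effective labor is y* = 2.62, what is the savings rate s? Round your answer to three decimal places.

s ≈ 0.330

At the steady state, Δk = 0, so s·k^α = (n + g + δ)·k.
Since y* = [s/(n + g + δ)]^(α/(1−α)), we have s/(n + g + δ) = (y*)^((1−α)/α) = 2.62^1 = 2.6200.
Therefore s = 2.6200 × (n + g + δ) = 2.6200 × 0.126 = 0.3301.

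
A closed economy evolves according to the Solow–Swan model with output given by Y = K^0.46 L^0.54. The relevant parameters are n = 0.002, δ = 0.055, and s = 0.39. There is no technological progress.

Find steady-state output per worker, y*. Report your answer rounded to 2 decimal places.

y* ≈ 5.15

At the steady state, Δk = 0, so s·k^α = (n + δ)·k.
Dividing both sides by k: k^(1−α) = s / (n + δ).
k^0.54 = 0.39 / (0.002 + 0.055) = 0.39 / 0.057 = 6.8421
k* = 6.8421^(1/0.54) ≈ 35.2085
y* = (k*)^α = 35.2085^0.46 ≈ 5.1459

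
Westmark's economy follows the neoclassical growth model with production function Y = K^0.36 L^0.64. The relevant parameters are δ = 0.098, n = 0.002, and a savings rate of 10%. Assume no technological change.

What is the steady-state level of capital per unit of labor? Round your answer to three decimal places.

At the steady state, Δk = 0, so s·k^α = (n + δ)·k.
Rearranging, k^(1−α) = s / (n + δ).
k^0.64 = 0.10 / (0.002 + 0.098) = 0.10 / 0.100 = 1.0000
k* = 1.0000^(1/0.64) ≈ 1.0000

k* ≈ 1.000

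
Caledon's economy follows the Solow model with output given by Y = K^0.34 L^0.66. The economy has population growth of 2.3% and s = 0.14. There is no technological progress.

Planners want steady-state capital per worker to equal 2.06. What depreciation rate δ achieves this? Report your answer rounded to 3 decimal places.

δ ≈ 0.064

At the steady state, Δk = 0, so s·k^α = (n + δ)·k.
So s / (n + δ) = (k*)^(1−α) = 2.06^0.66 = 1.6112.
Therefore n + δ = s / 1.6112 = 0.14 / 1.6112 = 0.0869, so δ = 0.0869 − 0.023 = 0.0639.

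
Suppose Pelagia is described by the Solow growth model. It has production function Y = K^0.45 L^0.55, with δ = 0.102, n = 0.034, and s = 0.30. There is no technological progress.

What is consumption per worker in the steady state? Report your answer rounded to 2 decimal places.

c* = 1.34

At the steady state, Δk = 0, so s·k^α = (n + δ)·k.
Dividing both sides by k: k^(1−α) = s / (n + δ).
k^0.55 = 0.30 / (0.034 + 0.102) = 0.30 / 0.136 = 2.2059
k* = 2.2059^(1/0.55) ≈ 4.2141
y* = (k*)^α = 4.2141^0.45 ≈ 1.9104
c* = (1 − s)·y* = (1 − 0.30) × 1.9104 ≈ 1.3373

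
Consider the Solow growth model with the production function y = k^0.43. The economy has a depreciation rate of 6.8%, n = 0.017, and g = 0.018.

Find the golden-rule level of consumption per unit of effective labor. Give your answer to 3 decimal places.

At the golden rule, f'(k) = n + g + δ, so α·k^(α−1) = n + g + δ and k_gold = (α/(n + g + δ))^(1/(1−α)).
k_gold = (0.43/0.103)^(1/0.57) = 4.1748^1.7544 ≈ 12.2700
c_gold = f(k_gold) − (n + g + δ)·k_gold = 2.9390 − 0.103×12.2700 ≈ 1.6752

c_gold ≈ 1.675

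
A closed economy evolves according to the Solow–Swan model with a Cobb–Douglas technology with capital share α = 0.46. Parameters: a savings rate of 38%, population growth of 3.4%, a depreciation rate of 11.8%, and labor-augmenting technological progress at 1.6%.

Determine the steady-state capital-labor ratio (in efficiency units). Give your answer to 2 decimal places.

k* = 4.53

Steady state requires s·f(k) = (n + g + δ)·k, i.e. s·k^α = (n + g + δ)·k.
Dividing both sides by k: k^(1−α) = s / (n + g + δ).
k^0.54 = 0.38 / (0.034 + 0.016 + 0.118) = 0.38 / 0.168 = 2.2619
k* = 2.2619^(1/0.54) ≈ 4.5335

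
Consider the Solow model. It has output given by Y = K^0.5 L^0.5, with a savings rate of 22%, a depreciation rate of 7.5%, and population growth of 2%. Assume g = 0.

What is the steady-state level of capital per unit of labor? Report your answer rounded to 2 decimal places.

In steady state, investment equals break-even investment: s·k^α = (n + δ)·k.
Dividing both sides by k: k^(1−α) = s / (n + δ).
k^0.5 = 0.22 / (0.020 + 0.075) = 0.22 / 0.095 = 2.3158
k* = 2.3158^(1/0.5) ≈ 5.3629

k* ≈ 5.36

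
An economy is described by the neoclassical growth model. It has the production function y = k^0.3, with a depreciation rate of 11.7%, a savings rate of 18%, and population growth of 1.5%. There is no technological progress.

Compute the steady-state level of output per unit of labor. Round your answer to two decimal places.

y* = 1.14

In steady state, investment equals break-even investment: s·k^α = (n + δ)·k.
Dividing both sides by k: k^(1−α) = s / (n + δ).
k^0.7 = 0.18 / (0.015 + 0.117) = 0.18 / 0.132 = 1.3636
k* = 1.3636^(1/0.7) ≈ 1.5574
y* = (k*)^α = 1.5574^0.3 ≈ 1.1421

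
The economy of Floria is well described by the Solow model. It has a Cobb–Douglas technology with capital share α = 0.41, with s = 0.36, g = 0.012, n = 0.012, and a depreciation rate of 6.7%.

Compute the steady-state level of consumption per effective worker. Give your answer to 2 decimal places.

In steady state, investment equals break-even investment: s·k^α = (n + g + δ)·k.
Rearranging, k^(1−α) = s / (n + g + δ).
k^0.59 = 0.36 / (0.012 + 0.012 + 0.067) = 0.36 / 0.091 = 3.9560
k* = 3.9560^(1/0.59) ≈ 10.2872
y* = (k*)^α = 10.2872^0.41 ≈ 2.6004
c* = (1 − s)·y* = (1 − 0.36) × 2.6004 ≈ 1.6643

c* ≈ 1.66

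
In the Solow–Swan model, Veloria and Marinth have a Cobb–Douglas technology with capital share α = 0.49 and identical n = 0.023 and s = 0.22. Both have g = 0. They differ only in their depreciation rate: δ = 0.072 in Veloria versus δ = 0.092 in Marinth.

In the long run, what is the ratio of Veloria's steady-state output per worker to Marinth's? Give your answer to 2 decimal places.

y*_V / y*_M ≈ 1.20

Steady-state y* = [s/(n + δ)]^(α/(1−α)), so the ratio is [ (s_V/(n + δ)_V) / (s_M/(n + δ)_M) ]^0.9608.
s_V/(n + δ)_V = 0.22/0.095 = 2.3158; s_M/(n + δ)_M = 0.22/0.115 = 1.9130.
Ratio = (2.3158/1.9130)^0.9608 = 1.2106^0.9608 ≈ 1.2016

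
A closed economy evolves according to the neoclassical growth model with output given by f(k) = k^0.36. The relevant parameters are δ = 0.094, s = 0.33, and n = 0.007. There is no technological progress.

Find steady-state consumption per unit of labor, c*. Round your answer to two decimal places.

c* = 1.30

Steady state requires s·f(k) = (n + δ)·k, i.e. s·k^α = (n + δ)·k.
Rearranging, k^(1−α) = s / (n + δ).
k^0.64 = 0.33 / (0.007 + 0.094) = 0.33 / 0.101 = 3.2673
k* = 3.2673^(1/0.64) ≈ 6.3595
y* = (k*)^α = 6.3595^0.36 ≈ 1.9464
c* = (1 − s)·y* = (1 − 0.33) × 1.9464 ≈ 1.3041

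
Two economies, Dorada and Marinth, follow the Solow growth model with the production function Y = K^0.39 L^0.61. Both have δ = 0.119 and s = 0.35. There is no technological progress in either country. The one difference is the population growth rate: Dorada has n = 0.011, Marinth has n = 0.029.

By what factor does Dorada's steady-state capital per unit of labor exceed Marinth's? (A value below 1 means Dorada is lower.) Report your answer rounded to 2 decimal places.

Steady-state k* = [s/(n + δ)]^(1/(1−α)), so the ratio is [ (s_D/(n + δ)_D) / (s_M/(n + δ)_M) ]^1.6393.
s_D/(n + δ)_D = 0.35/0.130 = 2.6923; s_M/(n + δ)_M = 0.35/0.148 = 2.3649.
Ratio = (2.6923/2.3649)^1.6393 = 1.1384^1.6393 ≈ 1.2368

ratio ≈ 1.24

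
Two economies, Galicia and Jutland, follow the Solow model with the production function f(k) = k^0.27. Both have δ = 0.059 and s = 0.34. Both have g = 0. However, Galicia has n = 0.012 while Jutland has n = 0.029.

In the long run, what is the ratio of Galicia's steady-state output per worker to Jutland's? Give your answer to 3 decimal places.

ratio ≈ 1.083

Steady-state y* = [s/(n + δ)]^(α/(1−α)), so the ratio is [ (s_G/(n + δ)_G) / (s_J/(n + δ)_J) ]^0.3699.
s_G/(n + δ)_G = 0.34/0.071 = 4.7887; s_J/(n + δ)_J = 0.34/0.088 = 3.8636.
Ratio = (4.7887/3.8636)^0.3699 = 1.2394^0.3699 ≈ 1.0826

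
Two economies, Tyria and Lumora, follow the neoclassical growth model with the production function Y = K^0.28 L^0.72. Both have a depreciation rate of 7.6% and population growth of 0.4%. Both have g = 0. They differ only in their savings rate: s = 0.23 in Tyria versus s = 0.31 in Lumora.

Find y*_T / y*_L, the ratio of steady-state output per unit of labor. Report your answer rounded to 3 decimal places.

Steady-state y* = [s/(n + δ)]^(α/(1−α)), so the ratio is [ (s_T/(n + δ)_T) / (s_L/(n + δ)_L) ]^0.3889.
s_T/(n + δ)_T = 0.23/0.080 = 2.8750; s_L/(n + δ)_L = 0.31/0.080 = 3.8750.
Ratio = (2.8750/3.8750)^0.3889 = 0.7419^0.3889 ≈ 0.8904

ratio ≈ 0.890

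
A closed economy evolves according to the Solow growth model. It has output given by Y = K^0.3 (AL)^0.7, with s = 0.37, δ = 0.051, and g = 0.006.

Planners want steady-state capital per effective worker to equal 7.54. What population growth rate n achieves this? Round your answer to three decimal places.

n ≈ 0.033

In steady state, investment equals break-even investment: s·k^α = (n + g + δ)·k.
So s / (n + g + δ) = (k*)^(1−α) = 7.54^0.7 = 4.1130.
Therefore n + g + δ = s / 4.1130 = 0.37 / 4.1130 = 0.0900, so n = 0.0900 − 0.057 = 0.0330.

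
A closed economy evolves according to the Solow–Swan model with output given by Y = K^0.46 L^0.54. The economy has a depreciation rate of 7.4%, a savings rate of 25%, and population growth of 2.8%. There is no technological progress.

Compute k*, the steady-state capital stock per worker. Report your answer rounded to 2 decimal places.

k* = 5.26

At the steady state, Δk = 0, so s·k^α = (n + δ)·k.
Rearranging, k^(1−α) = s / (n + δ).
k^0.54 = 0.25 / (0.028 + 0.074) = 0.25 / 0.102 = 2.4510
k* = 2.4510^(1/0.54) ≈ 5.2602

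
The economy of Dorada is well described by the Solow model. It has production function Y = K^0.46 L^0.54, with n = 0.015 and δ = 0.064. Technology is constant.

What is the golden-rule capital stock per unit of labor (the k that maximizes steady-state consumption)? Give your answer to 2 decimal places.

The golden rule sets f'(k) = n + δ, i.e. α·k^(α−1) = n + δ.
So k^(1−α) = α / (n + δ) = 0.46 / 0.079 = 5.8228.
k_gold = 5.8228^(1/0.54) ≈ 26.1163

k_gold ≈ 26.12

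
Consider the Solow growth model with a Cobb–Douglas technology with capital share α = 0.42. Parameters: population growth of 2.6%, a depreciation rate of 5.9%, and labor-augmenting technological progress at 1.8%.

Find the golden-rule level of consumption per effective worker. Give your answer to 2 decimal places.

c_gold ≈ 1.60

At the golden rule, f'(k) = n + g + δ, so α·k^(α−1) = n + g + δ and k_gold = (α/(n + g + δ))^(1/(1−α)).
k_gold = (0.42/0.103)^(1/0.58) = 4.0777^1.7241 ≈ 11.2828
c_gold = f(k_gold) − (n + g + δ)·k_gold = 2.7670 − 0.103×11.2828 ≈ 1.6049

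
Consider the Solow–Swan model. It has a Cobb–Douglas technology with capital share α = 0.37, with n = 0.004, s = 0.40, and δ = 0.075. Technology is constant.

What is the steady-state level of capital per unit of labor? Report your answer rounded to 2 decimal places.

k* ≈ 13.13

In steady state, investment equals break-even investment: s·k^α = (n + δ)·k.
Dividing both sides by k: k^(1−α) = s / (n + δ).
k^0.63 = 0.40 / (0.004 + 0.075) = 0.40 / 0.079 = 5.0633
k* = 5.0633^(1/0.63) ≈ 13.1265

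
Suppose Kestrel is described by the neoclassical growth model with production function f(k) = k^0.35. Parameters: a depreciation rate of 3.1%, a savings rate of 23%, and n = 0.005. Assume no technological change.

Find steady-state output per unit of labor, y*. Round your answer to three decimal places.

At the steady state, Δk = 0, so s·k^α = (n + δ)·k.
Dividing both sides by k: k^(1−α) = s / (n + δ).
k^0.65 = 0.23 / (0.005 + 0.031) = 0.23 / 0.036 = 6.3889
k* = 6.3889^(1/0.65) ≈ 17.3427
y* = (k*)^α = 17.3427^0.35 ≈ 2.7145

y* ≈ 2.715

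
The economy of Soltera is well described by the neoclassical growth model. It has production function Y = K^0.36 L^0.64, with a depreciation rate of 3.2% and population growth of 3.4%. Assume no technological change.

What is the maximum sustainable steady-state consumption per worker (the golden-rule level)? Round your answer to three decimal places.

At the golden rule, f'(k) = n + δ, so α·k^(α−1) = n + δ and k_gold = (α/(n + δ))^(1/(1−α)).
k_gold = (0.36/0.066)^(1/0.64) = 5.4545^1.5625 ≈ 14.1638
c_gold = f(k_gold) − (n + δ)·k_gold = 2.5967 − 0.066×14.1638 ≈ 1.6619

c_gold ≈ 1.662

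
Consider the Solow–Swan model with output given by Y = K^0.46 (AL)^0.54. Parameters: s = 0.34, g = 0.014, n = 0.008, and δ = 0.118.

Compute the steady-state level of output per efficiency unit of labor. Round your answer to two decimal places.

y* = 2.13

Steady state requires s·f(k) = (n + g + δ)·k, i.e. s·k^α = (n + g + δ)·k.
Dividing both sides by k: k^(1−α) = s / (n + g + δ).
k^0.54 = 0.34 / (0.008 + 0.014 + 0.118) = 0.34 / 0.140 = 2.4286
k* = 2.4286^(1/0.54) ≈ 5.1716
y* = (k*)^α = 5.1716^0.46 ≈ 2.1295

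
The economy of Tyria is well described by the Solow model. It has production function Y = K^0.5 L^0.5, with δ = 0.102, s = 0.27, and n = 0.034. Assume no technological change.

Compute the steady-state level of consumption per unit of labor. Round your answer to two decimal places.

c* = 1.45

In steady state, investment equals break-even investment: s·k^α = (n + δ)·k.
Dividing both sides by k: k^(1−α) = s / (n + δ).
k^0.5 = 0.27 / (0.034 + 0.102) = 0.27 / 0.136 = 1.9853
k* = 1.9853^(1/0.5) ≈ 3.9414
y* = (k*)^α = 3.9414^0.5 ≈ 1.9853
c* = (1 − s)·y* = (1 − 0.27) × 1.9853 ≈ 1.4493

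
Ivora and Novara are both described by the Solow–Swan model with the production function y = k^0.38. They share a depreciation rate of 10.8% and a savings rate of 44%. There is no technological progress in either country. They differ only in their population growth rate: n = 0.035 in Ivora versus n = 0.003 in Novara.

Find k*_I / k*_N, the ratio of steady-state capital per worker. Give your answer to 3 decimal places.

Steady-state k* = [s/(n + δ)]^(1/(1−α)), so the ratio is [ (s_I/(n + δ)_I) / (s_N/(n + δ)_N) ]^1.6129.
s_I/(n + δ)_I = 0.44/0.143 = 3.0769; s_N/(n + δ)_N = 0.44/0.111 = 3.9640.
Ratio = (3.0769/3.9640)^1.6129 = 0.7762^1.6129 ≈ 0.6646

k*_I / k*_N ≈ 0.665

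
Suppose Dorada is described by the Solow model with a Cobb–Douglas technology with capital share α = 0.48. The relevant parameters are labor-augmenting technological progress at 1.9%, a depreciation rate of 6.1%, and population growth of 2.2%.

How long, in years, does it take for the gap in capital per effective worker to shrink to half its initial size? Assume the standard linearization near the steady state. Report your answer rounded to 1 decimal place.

half-life ≈ 13.1 years

Near the steady state the convergence rate is λ = (1 − α)(n + g + δ).
λ = (1 − 0.48) × 0.102 = 0.52 × 0.102 = 0.05304
Half-life = ln 2 / λ = 0.6931 / 0.05304 ≈ 13.07 years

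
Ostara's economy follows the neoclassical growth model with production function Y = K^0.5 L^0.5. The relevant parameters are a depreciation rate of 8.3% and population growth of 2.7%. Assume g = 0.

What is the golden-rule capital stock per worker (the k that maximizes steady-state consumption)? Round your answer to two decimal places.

k_gold ≈ 20.66

The golden rule sets f'(k) = n + δ, i.e. α·k^(α−1) = n + δ.
So k^(1−α) = α / (n + δ) = 0.5 / 0.110 = 4.5455.
k_gold = 4.5455^(1/0.5) ≈ 20.6616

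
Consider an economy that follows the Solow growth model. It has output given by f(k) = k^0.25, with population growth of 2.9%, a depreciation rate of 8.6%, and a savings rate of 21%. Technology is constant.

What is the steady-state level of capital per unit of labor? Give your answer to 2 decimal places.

At the steady state, Δk = 0, so s·k^α = (n + δ)·k.
Rearranging, k^(1−α) = s / (n + δ).
k^0.75 = 0.21 / (0.029 + 0.086) = 0.21 / 0.115 = 1.8261
k* = 1.8261^(1/0.75) ≈ 2.2320

k* ≈ 2.23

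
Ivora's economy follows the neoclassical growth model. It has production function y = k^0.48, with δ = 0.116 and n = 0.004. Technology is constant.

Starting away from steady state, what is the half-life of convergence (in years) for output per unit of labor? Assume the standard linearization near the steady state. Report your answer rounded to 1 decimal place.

half-life ≈ 11.1 years

Near the steady state the convergence rate is λ = (1 − α)(n + δ).
λ = (1 − 0.48) × 0.120 = 0.52 × 0.120 = 0.0624
Half-life = ln 2 / λ = 0.6931 / 0.0624 ≈ 11.11 years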